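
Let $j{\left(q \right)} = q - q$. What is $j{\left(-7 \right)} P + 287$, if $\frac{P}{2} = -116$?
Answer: $287$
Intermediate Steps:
$j{\left(q \right)} = 0$
$P = -232$ ($P = 2 \left(-116\right) = -232$)
$j{\left(-7 \right)} P + 287 = 0 \left(-232\right) + 287 = 0 + 287 = 287$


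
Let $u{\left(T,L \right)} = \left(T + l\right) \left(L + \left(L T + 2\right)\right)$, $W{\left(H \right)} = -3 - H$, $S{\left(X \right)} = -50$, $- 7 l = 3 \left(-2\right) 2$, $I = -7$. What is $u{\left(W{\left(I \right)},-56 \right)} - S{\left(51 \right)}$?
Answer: $- \frac{10770}{7} \approx -1538.6$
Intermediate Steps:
$l = \frac{12}{7}$ ($l = - \frac{3 \left(-2\right) 2}{7} = - \frac{\left(-6\right) 2}{7} = \left(- \frac{1}{7}\right) \left(-12\right) = \frac{12}{7} \approx 1.7143$)
$u{\left(T,L \right)} = \left(\frac{12}{7} + T\right) \left(2 + L + L T\right)$ ($u{\left(T,L \right)} = \left(T + \frac{12}{7}\right) \left(L + \left(L T + 2\right)\right) = \left(\frac{12}{7} + T\right) \left(L + \left(2 + L T\right)\right) = \left(\frac{12}{7} + T\right) \left(2 + L + L T\right)$)
$u{\left(W{\left(I \right)},-56 \right)} - S{\left(51 \right)} = \left(\frac{24}{7} + 2 \left(-3 - -7\right) + \frac{12}{7} \left(-56\right) - 56 \left(-3 - -7\right)^{2} + \frac{19}{7} \left(-56\right) \left(-3 - -7\right)\right) - -50 = \left(\frac{24}{7} + 2 \left(-3 + 7\right) - 96 - 56 \left(-3 + 7\right)^{2} + \frac{19}{7} \left(-56\right) \left(-3 + 7\right)\right) + 50 = \left(\frac{24}{7} + 2 \cdot 4 - 96 - 56 \cdot 4^{2} + \frac{19}{7} \left(-56\right) 4\right) + 50 = \left(\frac{24}{7} + 8 - 96 - 896 - 608\right) + 50 = - \frac{11120}{7} + 50 = - \frac{10770}{7}$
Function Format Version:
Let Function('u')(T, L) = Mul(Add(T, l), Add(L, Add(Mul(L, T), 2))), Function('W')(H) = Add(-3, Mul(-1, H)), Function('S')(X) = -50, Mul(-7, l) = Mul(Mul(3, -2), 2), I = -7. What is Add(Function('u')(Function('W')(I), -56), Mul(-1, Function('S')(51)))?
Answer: Rational(-10770, 7) ≈ -1538.6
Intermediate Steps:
l = Rational(12, 7) (l = Mul(Rational(-1, 7), Mul(Mul(3, -2), 2)) = Mul(Rational(-1, 7), Mul(-6, 2)) = Mul(Rational(-1, 7), -12) = Rational(12, 7) ≈ 1.7143)
Function('u')(T, L) = Mul(Add(Rational(12, 7), T), Add(2, L, Mul(L, T))) (Function('u')(T, L) = Mul(Add(T, Rational(12, 7)), Add(L, Add(Mul(L, T), 2))) = Mul(Add(Rational(12, 7), T), Add(L, Add(2, Mul(L, T)))) = Mul(Add(Rational(12, 7), T), Add(2, L, Mul(L, T))))
Add(Function('u')(Function('W')(I), -56), Mul(-1, Function('S')(51))) = Add(Add(Rational(24, 7), Mul(2, Add(-3, Mul(-1, -7))), Mul(Rational(12, 7), -56), Mul(-56, Pow(Add(-3, Mul(-1, -7)), 2)), Mul(Rational(19, 7), -56, Add(-3, Mul(-1, -7)))), Mul(-1, -50)) = Add(Add(Rational(24, 7), Mul(2, Add(-3, 7)), -96, Mul(-56, Pow(Add(-3, 7), 2)), Mul(Rational(19, 7), -56, Add(-3, 7))), 50) = Add(Add(Rational(24, 7), Mul(2, 4), -96, Mul(-56, Pow(4, 2)), Mul(Rational(19, 7), -56, 4)), 50) = Add(Add(Rational(24, 7), 8, -96, Mul(-56, 16), -608), 50) = Add(Add(Rational(24, 7), 8, -96, -896, -608), 50) = Add(Rational(-11120, 7), 50) = Rational(-10770, 7)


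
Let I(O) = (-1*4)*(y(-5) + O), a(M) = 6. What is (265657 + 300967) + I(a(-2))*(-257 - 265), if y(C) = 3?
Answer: 585416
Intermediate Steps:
I(O) = -12 - 4*O (I(O) = (-1*4)*(3 + O) = -4*(3 + O) = -12 - 4*O)
(265657 + 300967) + I(a(-2))*(-257 - 265) = (265657 + 300967) + (-12 - 4*6)*(-257 - 265) = 566624 + (-12 - 24)*(-522) = 566624 - 36*(-522) = 566624 + 18792 = 585416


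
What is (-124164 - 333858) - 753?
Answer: -458775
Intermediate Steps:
(-124164 - 333858) - 753 = -458022 - 753 = -458775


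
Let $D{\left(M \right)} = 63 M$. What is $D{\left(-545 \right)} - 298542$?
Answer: $-332877$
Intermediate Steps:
$D{\left(-545 \right)} - 298542 = 63 \left(-545\right) - 298542 = -34335 - 298542 = -332877$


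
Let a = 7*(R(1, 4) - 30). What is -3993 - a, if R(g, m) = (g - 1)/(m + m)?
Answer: -3783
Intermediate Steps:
R(g, m) = (-1 + g)/(2*m) (R(g, m) = (-1 + g)/((2*m)) = (-1 + g)*(1/(2*m)) = (-1 + g)/(2*m))
a = -210 (a = 7*((1/2)*(-1 + 1)/4 - 30) = 7*((1/2)*(1/4)*0 - 30) = 7*(0 - 30) = 7*(-30) = -210)
-3993 - a = -3993 - 1*(-210) = -3993 + 210 = -3783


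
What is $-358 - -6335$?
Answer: $5977$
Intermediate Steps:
$-358 - -6335 = -358 + 6335 = 5977$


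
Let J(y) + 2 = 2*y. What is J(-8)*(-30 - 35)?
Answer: 1170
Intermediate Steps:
J(y) = -2 + 2*y
J(-8)*(-30 - 35) = (-2 + 2*(-8))*(-30 - 35) = (-2 - 16)*(-65) = -18*(-65) = 1170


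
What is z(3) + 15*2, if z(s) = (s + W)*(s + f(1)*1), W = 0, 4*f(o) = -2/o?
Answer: 75/2 ≈ 37.500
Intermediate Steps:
f(o) = -1/(2*o) (f(o) = (-2/o)/4 = -1/(2*o))
z(s) = s*(-½ + s) (z(s) = (s + 0)*(s - ½/1*1) = s*(s - ½*1*1) = s*(s - ½*1) = s*(s - ½) = s*(-½ + s))
z(3) + 15*2 = 3*(-½ + 3) + 15*2 = 3*(5/2) + 30 = 15/2 + 30 = 75/2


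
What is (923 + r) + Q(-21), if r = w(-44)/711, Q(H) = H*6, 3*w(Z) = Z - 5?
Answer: 1699952/2133 ≈ 796.98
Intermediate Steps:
w(Z) = -5/3 + Z/3 (w(Z) = (Z - 5)/3 = (-5 + Z)/3 = -5/3 + Z/3)
Q(H) = 6*H
r = -49/2133 (r = (-5/3 + (1/3)*(-44))/711 = (-5/3 - 44/3)*(1/711) = -49/3*1/711 = -49/2133 ≈ -0.022972)
(923 + r) + Q(-21) = (923 - 49/2133) + 6*(-21) = 1968710/2133 - 126 = 1699952/2133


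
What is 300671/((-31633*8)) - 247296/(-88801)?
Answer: 5125975639/3210333752 ≈ 1.5967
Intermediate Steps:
300671/((-31633*8)) - 247296/(-88801) = 300671/(-253064) - 247296*(-1/88801) = 300671*(-1/253064) + 247296/88801 = -42953/36152 + 247296/88801 = 5125975639/3210333752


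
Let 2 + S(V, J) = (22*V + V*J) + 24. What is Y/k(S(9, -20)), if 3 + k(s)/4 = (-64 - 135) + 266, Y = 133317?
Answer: 133317/256 ≈ 520.77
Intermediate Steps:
S(V, J) = 22 + 22*V + J*V (S(V, J) = -2 + ((22*V + V*J) + 24) = -2 + ((22*V + J*V) + 24) = -2 + (24 + 22*V + J*V) = 22 + 22*V + J*V)
k(s) = 256 (k(s) = -12 + 4*((-64 - 135) + 266) = -12 + 4*(-199 + 266) = -12 + 4*67 = -12 + 268 = 256)
Y/k(S(9, -20)) = 133317/256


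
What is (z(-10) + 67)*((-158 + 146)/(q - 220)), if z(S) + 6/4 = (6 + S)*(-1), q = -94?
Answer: 417/157 ≈ 2.6561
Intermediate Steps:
z(S) = -15/2 - S (z(S) = -3/2 + (6 + S)*(-1) = -3/2 + (-6 - S) = -15/2 - S)
(z(-10) + 67)*((-158 + 146)/(q - 220)) = ((-15/2 - 1*(-10)) + 67)*((-158 + 146)/(-94 - 220)) = ((-15/2 + 10) + 67)*(-12/(-314)) = (5/2 + 67)*(-12*(-1/314)) = (139/2)*(6/157) = 417/157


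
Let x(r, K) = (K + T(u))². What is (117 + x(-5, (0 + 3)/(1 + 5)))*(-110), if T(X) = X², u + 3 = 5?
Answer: -30195/2 ≈ -15098.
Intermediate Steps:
u = 2 (u = -3 + 5 = 2)
x(r, K) = (4 + K)² (x(r, K) = (K + 2²)² = (K + 4)² = (4 + K)²)
(117 + x(-5, (0 + 3)/(1 + 5)))*(-110) = (117 + (4 + (0 + 3)/(1 + 5))²)*(-110) = (117 + (4 + 3/6)²)*(-110) = (117 + (4 + 3*(⅙))²)*(-110) = (117 + (4 + ½)²)*(-110) = (117 + (9/2)²)*(-110) = (117 + 81/4)*(-110) = (549/4)*(-110) = -30195/2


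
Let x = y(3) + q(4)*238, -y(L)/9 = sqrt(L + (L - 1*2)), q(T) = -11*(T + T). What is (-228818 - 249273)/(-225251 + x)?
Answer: 478091/246213 ≈ 1.9418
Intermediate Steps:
q(T) = -22*T
y(L) = -9*sqrt(-2 + 2*L) (y(L) = -9*sqrt(L + (L - 1*2)) = -9*sqrt(L + (L - 2)) = -9*sqrt(L + (-2 + L)) = -9*sqrt(-2 + 2*L))
x = -20962 (x = -9*sqrt(-2 + 2*3) - 22*4*238 = -9*sqrt(-2 + 6) - 88*238 = -9*sqrt(4) - 20944 = -9*2 - 20944 = -18 - 20944 = -20962)
(-228818 - 249273)/(-225251 + x) = (-228818 - 249273)/(-225251 - 20962) = -478091/(-246213) = -478091*(-1/246213) = 478091/246213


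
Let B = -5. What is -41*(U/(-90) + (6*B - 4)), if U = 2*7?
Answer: 63017/45 ≈ 1400.4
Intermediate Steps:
U = 14
-41*(U/(-90) + (6*B - 4)) = -41*(14/(-90) + (6*(-5) - 4)) = -41*(14*(-1/90) + (-30 - 4)) = -41*(-7/45 - 34) = -41*(-1537/45) = 63017/45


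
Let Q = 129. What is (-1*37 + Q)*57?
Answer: 5244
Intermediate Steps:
(-1*37 + Q)*57 = (-1*37 + 129)*57 = (-37 + 129)*57 = 92*57 = 5244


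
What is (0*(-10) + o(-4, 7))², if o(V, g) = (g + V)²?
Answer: 81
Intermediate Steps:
o(V, g) = (V + g)²
(0*(-10) + o(-4, 7))² = (0*(-10) + (-4 + 7)²)² = (0 + 3²)² = (0 + 9)² = 9² = 81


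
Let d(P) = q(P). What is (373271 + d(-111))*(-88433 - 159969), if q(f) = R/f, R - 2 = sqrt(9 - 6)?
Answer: -10292059689758/111 + 248402*sqrt(3)/111 ≈ -9.2721e+10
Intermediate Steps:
R = 2 + sqrt(3) (R = 2 + sqrt(9 - 6) = 2 + sqrt(3) ≈ 3.7321)
q(f) = (2 + sqrt(3))/f
d(P) = (2 + sqrt(3))/P
(373271 + d(-111))*(-88433 - 159969) = (373271 + (2 + sqrt(3))/(-111))*(-88433 - 159969) = (373271 - (2 + sqrt(3))/111)*(-248402) = (373271 + (-2/111 - sqrt(3)/111))*(-248402) = (41433079/111 - sqrt(3)/111)*(-248402) = -10292059689758/111 + 248402*sqrt(3)/111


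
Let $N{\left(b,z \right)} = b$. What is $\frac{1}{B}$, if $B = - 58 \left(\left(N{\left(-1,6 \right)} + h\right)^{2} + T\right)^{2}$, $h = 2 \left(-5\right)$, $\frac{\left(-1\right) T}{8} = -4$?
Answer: $- \frac{1}{1357722} \approx -7.3653 \cdot 10^{-7}$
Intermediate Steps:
$T = 32$ ($T = \left(-8\right) \left(-4\right) = 32$)
$h = -10$
$B = -1357722$ ($B = - 58 \left(\left(-1 - 10\right)^{2} + 32\right)^{2} = - 58 \left(\left(-11\right)^{2} + 32\right)^{2} = - 58 \left(121 + 32\right)^{2} = - 58 \cdot 153^{2} = \left(-58\right) 23409 = -1357722$)
$\frac{1}{B} = \frac{1}{-1357722} = - \frac{1}{1357722}$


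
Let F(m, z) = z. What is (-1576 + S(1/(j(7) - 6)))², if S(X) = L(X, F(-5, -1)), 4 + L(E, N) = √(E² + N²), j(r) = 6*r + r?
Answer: 4615845450/1849 - 15800*√74/43 ≈ 2.4932e+6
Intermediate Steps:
j(r) = 7*r
L(E, N) = -4 + √(E² + N²)
S(X) = -4 + √(1 + X²) (S(X) = -4 + √(X² + (-1)²) = -4 + √(X² + 1) = -4 + √(1 + X²))
(-1576 + S(1/(j(7) - 6)))² = (-1576 + (-4 + √(1 + (1/(7*7 - 6))²)))² = (-1576 + (-4 + √(1 + (1/(49 - 6))²)))² = (-1576 + (-4 + √(1 + (1/43)²)))² = (-1576 + (-4 + √(1 + 1/1849)))² = (-1576 + (-4 + √(1850/1849)))² = (-1576 + (-4 + 5*√74/43))² = (-1580 + 5*√74/43)²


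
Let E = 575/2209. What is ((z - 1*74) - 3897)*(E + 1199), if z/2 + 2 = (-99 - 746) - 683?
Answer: -18626286146/2209 ≈ -8.4320e+6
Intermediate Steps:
z = -3060 (z = -4 + 2*((-99 - 746) - 683) = -4 + 2*(-845 - 683) = -4 + 2*(-1528) = -4 - 3056 = -3060)
E = 575/2209 (E = 575*(1/2209) = 575/2209 ≈ 0.26030)
((z - 1*74) - 3897)*(E + 1199) = ((-3060 - 1*74) - 3897)*(575/2209 + 1199) = ((-3060 - 74) - 3897)*(2649166/2209) = (-3134 - 3897)*(2649166/2209) = -7031*2649166/2209 = -18626286146/2209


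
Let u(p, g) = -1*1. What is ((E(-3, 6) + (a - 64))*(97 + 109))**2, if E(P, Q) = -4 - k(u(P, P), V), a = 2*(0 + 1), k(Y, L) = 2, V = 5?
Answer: 196224064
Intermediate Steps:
u(p, g) = -1
a = 2 (a = 2*1 = 2)
E(P, Q) = -6 (E(P, Q) = -4 - 1*2 = -4 - 2 = -6)
((E(-3, 6) + (a - 64))*(97 + 109))**2 = ((-6 + (2 - 64))*(97 + 109))**2 = ((-6 - 62)*206)**2 = (-68*206)**2 = (-14008)**2 = 196224064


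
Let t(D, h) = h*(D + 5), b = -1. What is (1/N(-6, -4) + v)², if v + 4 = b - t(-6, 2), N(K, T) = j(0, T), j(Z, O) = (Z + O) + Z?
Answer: 169/16 ≈ 10.563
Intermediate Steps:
j(Z, O) = O + 2*Z (j(Z, O) = (O + Z) + Z = O + 2*Z)
t(D, h) = h*(5 + D)
N(K, T) = T (N(K, T) = T + 2*0 = T + 0 = T)
v = -3 (v = -4 + (-1 - 2*(5 - 6)) = -4 + (-1 - 2*(-1)) = -4 + (-1 - 1*(-2)) = -4 + (-1 + 2) = -4 + 1 = -3)
(1/N(-6, -4) + v)² = (1/(-4) - 3)² = (-¼ - 3)² = (-13/4)² = 169/16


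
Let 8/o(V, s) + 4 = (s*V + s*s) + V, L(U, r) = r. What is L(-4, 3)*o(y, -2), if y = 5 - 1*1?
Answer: -6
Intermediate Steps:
y = 4 (y = 5 - 1 = 4)
o(V, s) = 8/(-4 + V + s² + V*s) (o(V, s) = 8/(-4 + ((s*V + s*s) + V)) = 8/(-4 + ((V*s + s²) + V)) = 8/(-4 + ((s² + V*s) + V)) = 8/(-4 + (V + s² + V*s)) = 8/(-4 + V + s² + V*s))
L(-4, 3)*o(y, -2) = 3*(8/(-4 + 4 + (-2)² + 4*(-2))) = 3*(8/(-4 + 4 + 4 - 8)) = 3*(8/(-4)) = 3*(8*(-¼)) = 3*(-2) = -6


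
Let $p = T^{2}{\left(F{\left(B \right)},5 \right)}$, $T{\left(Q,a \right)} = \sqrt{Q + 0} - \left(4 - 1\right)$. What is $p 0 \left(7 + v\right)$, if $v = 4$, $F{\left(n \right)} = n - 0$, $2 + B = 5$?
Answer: $0$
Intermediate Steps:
$B = 3$ ($B = -2 + 5 = 3$)
$F{\left(n \right)} = n$ ($F{\left(n \right)} = n + 0 = n$)
$T{\left(Q,a \right)} = -3 + \sqrt{Q}$ ($T{\left(Q,a \right)} = \sqrt{Q} - \left(4 - 1\right) = \sqrt{Q} - 3 = -3 + \sqrt{Q}$)
$p = \left(-3 + \sqrt{3}\right)^{2} \approx 1.6077$
$p 0 \left(7 + v\right) = \left(3 - \sqrt{3}\right)^{2} \cdot 0 \left(7 + 4\right) = \left(3 - \sqrt{3}\right)^{2} \cdot 0 \cdot 11 = \left(3 - \sqrt{3}\right)^{2} \cdot 0 = 0$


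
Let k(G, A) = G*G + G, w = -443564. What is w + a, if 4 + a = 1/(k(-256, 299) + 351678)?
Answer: -184949226143/416958 ≈ -4.4357e+5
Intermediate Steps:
k(G, A) = G + G**2 (k(G, A) = G**2 + G = G + G**2)
a = -1667831/416958 (a = -4 + 1/(-256*(1 - 256) + 351678) = -4 + 1/(-256*(-255) + 351678) = -4 + 1/(65280 + 351678) = -4 + 1/416958 = -1667831/416958 ≈ -4.0000)
w + a = -443564 - 1667831/416958 = -184949226143/416958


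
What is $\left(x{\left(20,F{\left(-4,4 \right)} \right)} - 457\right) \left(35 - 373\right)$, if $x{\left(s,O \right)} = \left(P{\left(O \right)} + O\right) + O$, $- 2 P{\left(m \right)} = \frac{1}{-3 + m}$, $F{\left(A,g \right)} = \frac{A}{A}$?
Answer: $\frac{307411}{2} \approx 1.5371 \cdot 10^{5}$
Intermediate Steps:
$F{\left(A,g \right)} = 1$
$P{\left(m \right)} = - \frac{1}{2 \left(-3 + m\right)}$
$x{\left(s,O \right)} = - \frac{1}{-6 + 2 O} + 2 O$ ($x{\left(s,O \right)} = \left(- \frac{1}{-6 + 2 O} + O\right) + O = \left(O - \frac{1}{-6 + 2 O}\right) + O = - \frac{1}{-6 + 2 O} + 2 O$)
$\left(x{\left(20,F{\left(-4,4 \right)} \right)} - 457\right) \left(35 - 373\right) = \left(\frac{-1 + 4 \cdot 1 \left(-3 + 1\right)}{2 \left(-3 + 1\right)} - 457\right) \left(35 - 373\right) = \left(\frac{-1 + 4 \cdot 1 \left(-2\right)}{2 \left(-2\right)} - 457\right) \left(-338\right) = \left(\frac{1}{2} \left(- \frac{1}{2}\right) \left(-1 - 8\right) - 457\right) \left(-338\right) = \left(\frac{1}{2} \left(- \frac{1}{2}\right) \left(-9\right) - 457\right) \left(-338\right) = \left(\frac{9}{4} - 457\right) \left(-338\right) = \left(- \frac{1819}{4}\right) \left(-338\right) = \frac{307411}{2}$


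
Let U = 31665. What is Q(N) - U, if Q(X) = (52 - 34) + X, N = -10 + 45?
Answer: -31612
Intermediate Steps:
N = 35
Q(X) = 18 + X
Q(N) - U = (18 + 35) - 1*31665 = 53 - 31665 = -31612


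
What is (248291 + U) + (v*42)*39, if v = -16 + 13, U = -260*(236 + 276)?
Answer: 110257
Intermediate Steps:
U = -133120 (U = -260*512 = -133120)
v = -3
(248291 + U) + (v*42)*39 = (248291 - 133120) - 3*42*39 = 115171 - 126*39 = 115171 - 4914 = 110257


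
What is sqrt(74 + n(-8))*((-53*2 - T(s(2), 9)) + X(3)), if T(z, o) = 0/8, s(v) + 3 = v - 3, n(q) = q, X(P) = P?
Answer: -103*sqrt(66) ≈ -836.78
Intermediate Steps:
s(v) = -6 + v (s(v) = -3 + (v - 3) = -3 + (-3 + v) = -6 + v)
T(z, o) = 0 (T(z, o) = 0*(1/8) = 0)
sqrt(74 + n(-8))*((-53*2 - T(s(2), 9)) + X(3)) = sqrt(74 - 8)*((-53*2 - 1*0) + 3) = sqrt(66)*((-106 + 0) + 3) = sqrt(66)*(-106 + 3) = sqrt(66)*(-103) = -103*sqrt(66)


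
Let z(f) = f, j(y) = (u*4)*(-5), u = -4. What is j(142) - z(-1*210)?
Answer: 290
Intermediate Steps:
j(y) = 80 (j(y) = -4*4*(-5) = -16*(-5) = 80)
j(142) - z(-1*210) = 80 - (-1)*210 = 80 - 1*(-210) = 80 + 210 = 290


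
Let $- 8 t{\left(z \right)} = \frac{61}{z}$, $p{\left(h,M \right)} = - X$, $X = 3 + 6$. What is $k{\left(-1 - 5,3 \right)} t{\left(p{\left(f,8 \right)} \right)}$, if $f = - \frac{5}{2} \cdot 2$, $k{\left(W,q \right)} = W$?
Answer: $- \frac{61}{12} \approx -5.0833$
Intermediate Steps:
$f = -5$ ($f = \left(-5\right) \frac{1}{2} \cdot 2 = \left(- \frac{5}{2}\right) 2 = -5$)
$X = 9$
$p{\left(h,M \right)} = -9$ ($p{\left(h,M \right)} = \left(-1\right) 9 = -9$)
$t{\left(z \right)} = - \frac{61}{8 z}$ ($t{\left(z \right)} = - \frac{61 \frac{1}{z}}{8} = - \frac{61}{8 z}$)
$k{\left(-1 - 5,3 \right)} t{\left(p{\left(f,8 \right)} \right)} = \left(-1 - 5\right) \left(- \frac{61}{8 \left(-9\right)}\right) = \left(-1 - 5\right) \left(\left(- \frac{61}{8}\right) \left(- \frac{1}{9}\right)\right) = \left(-6\right) \frac{61}{72} = - \frac{61}{12}$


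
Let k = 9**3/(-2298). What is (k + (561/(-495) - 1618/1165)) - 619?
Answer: -332953961/535434 ≈ -621.84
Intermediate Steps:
k = -243/766 (k = 729*(-1/2298) = -243/766 ≈ -0.31723)
(k + (561/(-495) - 1618/1165)) - 619 = (-243/766 + (561/(-495) - 1618/1165)) - 619 = (-243/766 + (561*(-1/495) - 1618*1/1165)) - 619 = (-243/766 + (-17/15 - 1618/1165)) - 619 = (-243/766 - 1763/699) - 619 = -1520315/535434 - 619 = -332953961/535434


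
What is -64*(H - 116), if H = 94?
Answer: 1408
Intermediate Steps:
-64*(H - 116) = -64*(94 - 116) = -64*(-22) = 1408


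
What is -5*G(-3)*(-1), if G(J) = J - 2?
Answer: -25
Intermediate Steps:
G(J) = -2 + J
-5*G(-3)*(-1) = -5*(-2 - 3)*(-1) = -5*(-5)*(-1) = 25*(-1) = -25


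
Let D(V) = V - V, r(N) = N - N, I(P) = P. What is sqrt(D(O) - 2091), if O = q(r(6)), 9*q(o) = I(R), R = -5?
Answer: I*sqrt(2091) ≈ 45.727*I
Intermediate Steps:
r(N) = 0
q(o) = -5/9 (q(o) = (1/9)*(-5) = -5/9)
O = -5/9 ≈ -0.55556
D(V) = 0
sqrt(D(O) - 2091) = sqrt(0 - 2091) = sqrt(-2091) = I*sqrt(2091)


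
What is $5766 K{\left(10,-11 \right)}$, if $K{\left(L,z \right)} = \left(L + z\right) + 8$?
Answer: $40362$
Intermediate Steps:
$K{\left(L,z \right)} = 8 + L + z$
$5766 K{\left(10,-11 \right)} = 5766 \left(8 + 10 - 11\right) = 5766 \cdot 7 = 40362$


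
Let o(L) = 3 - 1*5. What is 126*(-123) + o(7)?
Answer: -15500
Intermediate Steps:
o(L) = -2 (o(L) = 3 - 5 = -2)
126*(-123) + o(7) = 126*(-123) - 2 = -15498 - 2 = -15500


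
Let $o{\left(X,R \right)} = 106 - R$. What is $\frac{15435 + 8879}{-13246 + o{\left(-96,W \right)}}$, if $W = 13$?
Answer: $- \frac{24314}{13153} \approx -1.8486$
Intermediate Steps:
$\frac{15435 + 8879}{-13246 + o{\left(-96,W \right)}} = \frac{15435 + 8879}{-13246 + \left(106 - 13\right)} = \frac{24314}{-13246 + \left(106 - 13\right)} = \frac{24314}{-13246 + 93} = \frac{24314}{-13153} = 24314 \left(- \frac{1}{13153}\right) = - \frac{24314}{13153}$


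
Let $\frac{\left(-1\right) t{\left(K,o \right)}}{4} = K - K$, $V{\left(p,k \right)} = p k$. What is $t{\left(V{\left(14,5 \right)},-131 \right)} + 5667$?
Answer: $5667$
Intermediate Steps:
$V{\left(p,k \right)} = k p$
$t{\left(K,o \right)} = 0$ ($t{\left(K,o \right)} = - 4 \left(K - K\right) = \left(-4\right) 0 = 0$)
$t{\left(V{\left(14,5 \right)},-131 \right)} + 5667 = 0 + 5667 = 5667$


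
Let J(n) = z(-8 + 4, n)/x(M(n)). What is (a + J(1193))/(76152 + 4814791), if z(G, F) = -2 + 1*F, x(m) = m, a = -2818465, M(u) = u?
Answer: -3362427554/5834894999 ≈ -0.57626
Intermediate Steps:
z(G, F) = -2 + F
J(n) = (-2 + n)/n
(a + J(1193))/(76152 + 4814791) = (-2818465 + (-2 + 1193)/1193)/(76152 + 4814791) = (-2818465 + (1/1193)*1191)/4890943 = (-2818465 + 1191/1193)*(1/4890943) = -3362427554/1193*1/4890943 = -3362427554/5834894999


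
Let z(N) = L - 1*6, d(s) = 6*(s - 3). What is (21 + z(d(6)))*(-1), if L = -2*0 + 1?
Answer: -16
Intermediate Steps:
L = 1 (L = 0 + 1 = 1)
d(s) = -18 + 6*s (d(s) = 6*(-3 + s) = -18 + 6*s)
z(N) = -5 (z(N) = 1 - 1*6 = 1 - 6 = -5)
(21 + z(d(6)))*(-1) = (21 - 5)*(-1) = 16*(-1) = -16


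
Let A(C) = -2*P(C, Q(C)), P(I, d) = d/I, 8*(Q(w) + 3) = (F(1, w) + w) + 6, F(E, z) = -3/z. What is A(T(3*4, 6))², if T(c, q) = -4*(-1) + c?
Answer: 1225/1048576 ≈ 0.0011683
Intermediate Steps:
T(c, q) = 4 + c
Q(w) = -9/4 - 3/(8*w) + w/8 (Q(w) = -3 + ((-3/w + w) + 6)/8 = -3 + ((w - 3/w) + 6)/8 = -3 + (6 + w - 3/w)/8 = -3 + (¾ - 3/(8*w) + w/8) = -9/4 - 3/(8*w) + w/8)
A(C) = -(-3 + C*(-18 + C))/(4*C²) (A(C) = -2*(-3 + C*(-18 + C))/(8*C)/C = -(-3 + C*(-18 + C))/(4*C²))
A(T(3*4, 6))² = ((3 - (4 + 3*4)*(-18 + (4 + 3*4)))/(4*(4 + 3*4)²))² = ((3 - (4 + 12)*(-18 + (4 + 12)))/(4*(4 + 12)²))² = ((¼)*(3 - 1*16*(-18 + 16))/16²)² = ((¼)*(1/256)*(3 - 1*16*(-2)))² = ((¼)*(1/256)*(3 + 32))² = ((¼)*(1/256)*35)² = (35/1024)² = 1225/1048576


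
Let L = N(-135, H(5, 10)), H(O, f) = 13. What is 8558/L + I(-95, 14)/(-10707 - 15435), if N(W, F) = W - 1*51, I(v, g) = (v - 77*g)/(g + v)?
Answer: -1006766683/21880854 ≈ -46.011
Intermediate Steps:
I(v, g) = (v - 77*g)/(g + v)
N(W, F) = -51 + W (N(W, F) = W - 51 = -51 + W)
L = -186 (L = -51 - 135 = -186)
8558/L + I(-95, 14)/(-10707 - 15435) = 8558/(-186) + ((-95 - 77*14)/(14 - 95))/(-10707 - 15435) = 8558*(-1/186) + ((-95 - 1078)/(-81))/(-26142) = -4279/93 - 1/81*(-1173)*(-1/26142) = -4279/93 + (391/27)*(-1/26142) = -4279/93 - 391/705834 = -1006766683/21880854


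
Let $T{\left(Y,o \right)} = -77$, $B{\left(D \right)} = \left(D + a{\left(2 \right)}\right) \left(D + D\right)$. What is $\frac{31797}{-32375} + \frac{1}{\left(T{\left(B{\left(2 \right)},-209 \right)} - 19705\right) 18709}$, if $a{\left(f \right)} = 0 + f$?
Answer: $- \frac{1681159350923}{1711719150750} \approx -0.98215$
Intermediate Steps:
$a{\left(f \right)} = f$
$B{\left(D \right)} = 2 D \left(2 + D\right)$ ($B{\left(D \right)} = \left(D + 2\right) \left(D + D\right) = \left(2 + D\right) 2 D = 2 D \left(2 + D\right)$)
$\frac{31797}{-32375} + \frac{1}{\left(T{\left(B{\left(2 \right)},-209 \right)} - 19705\right) 18709} = \frac{31797}{-32375} + \frac{1}{\left(-77 - 19705\right) 18709} = 31797 \left(- \frac{1}{32375}\right) + \frac{1}{-19782} \cdot \frac{1}{18709} = - \frac{31797}{32375} - \frac{1}{370101438} = - \frac{1681159350923}{1711719150750}$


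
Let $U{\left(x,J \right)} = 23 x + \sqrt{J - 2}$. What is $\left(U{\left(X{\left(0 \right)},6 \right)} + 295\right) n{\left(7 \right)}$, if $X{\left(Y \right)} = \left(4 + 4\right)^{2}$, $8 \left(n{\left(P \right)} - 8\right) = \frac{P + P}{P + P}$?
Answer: $\frac{114985}{8} \approx 14373.0$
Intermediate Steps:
$n{\left(P \right)} = \frac{65}{8}$ ($n{\left(P \right)} = 8 + \frac{\left(P + P\right) \frac{1}{P + P}}{8} = 8 + \frac{2 P \frac{1}{2 P}}{8} = 8 + \frac{1}{8} \cdot 1 = 8 + \frac{1}{8} = \frac{65}{8}$)
$X{\left(Y \right)} = 64$ ($X{\left(Y \right)} = 8^{2} = 64$)
$U{\left(x,J \right)} = \sqrt{-2 + J} + 23 x$ ($U{\left(x,J \right)} = 23 x + \sqrt{-2 + J} = \sqrt{-2 + J} + 23 x$)
$\left(U{\left(X{\left(0 \right)},6 \right)} + 295\right) n{\left(7 \right)} = \left(\left(\sqrt{-2 + 6} + 23 \cdot 64\right) + 295\right) \frac{65}{8} = \left(\left(\sqrt{4} + 1472\right) + 295\right) \frac{65}{8} = \left(\left(2 + 1472\right) + 295\right) \frac{65}{8} = \left(1474 + 295\right) \frac{65}{8} = 1769 \cdot \frac{65}{8} = \frac{114985}{8}$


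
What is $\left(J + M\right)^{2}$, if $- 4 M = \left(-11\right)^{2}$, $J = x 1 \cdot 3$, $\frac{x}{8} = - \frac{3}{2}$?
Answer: $\frac{70225}{16} \approx 4389.1$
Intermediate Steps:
$x = -12$ ($x = 8 \left(- \frac{3}{2}\right) = -12$)
$J = -36$ ($J = \left(-12\right) 1 \cdot 3 = \left(-12\right) 3 = -36$)
$M = - \frac{121}{4}$ ($M = - \frac{\left(-11\right)^{2}}{4} = \left(- \frac{1}{4}\right) 121 = - \frac{121}{4} \approx -30.25$)
$\left(J + M\right)^{2} = \left(-36 - \frac{121}{4}\right)^{2} = \left(- \frac{265}{4}\right)^{2} = \frac{70225}{16}$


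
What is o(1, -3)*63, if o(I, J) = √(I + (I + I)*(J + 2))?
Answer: 63*I ≈ 63.0*I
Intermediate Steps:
o(I, J) = √(I + 2*I*(2 + J)) (o(I, J) = √(I + (2*I)*(2 + J)) = √(I + 2*I*(2 + J)))
o(1, -3)*63 = √(1*(5 + 2*(-3)))*63 = √(1*(5 - 6))*63 = √(1*(-1))*63 = √(-1)*63 = I*63 = 63*I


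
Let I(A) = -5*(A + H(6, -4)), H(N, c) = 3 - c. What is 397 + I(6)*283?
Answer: -17998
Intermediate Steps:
I(A) = -35 - 5*A (I(A) = -5*(A + (3 - 1*(-4))) = -5*(A + (3 + 4)) = -5*(A + 7) = -5*(7 + A) = -35 - 5*A)
397 + I(6)*283 = 397 + (-35 - 5*6)*283 = 397 + (-35 - 30)*283 = 397 - 65*283 = 397 - 18395 = -17998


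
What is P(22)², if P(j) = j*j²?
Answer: 113379904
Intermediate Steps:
P(j) = j³
P(22)² = (22³)² = 10648² = 113379904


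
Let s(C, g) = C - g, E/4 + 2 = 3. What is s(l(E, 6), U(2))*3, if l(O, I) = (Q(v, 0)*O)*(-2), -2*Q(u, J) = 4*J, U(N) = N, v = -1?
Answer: -6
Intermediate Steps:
Q(u, J) = -2*J
E = 4 (E = -8 + 4*3 = -8 + 12 = 4)
l(O, I) = 0 (l(O, I) = ((-2*0)*O)*(-2) = (0*O)*(-2) = 0*(-2) = 0)
s(l(E, 6), U(2))*3 = (0 - 1*2)*3 = (0 - 2)*3 = -2*3 = -6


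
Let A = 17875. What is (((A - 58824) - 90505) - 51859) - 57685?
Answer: -240998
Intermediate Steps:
(((A - 58824) - 90505) - 51859) - 57685 = (((17875 - 58824) - 90505) - 51859) - 57685 = ((-40949 - 90505) - 51859) - 57685 = (-131454 - 51859) - 57685 = -183313 - 57685 = -240998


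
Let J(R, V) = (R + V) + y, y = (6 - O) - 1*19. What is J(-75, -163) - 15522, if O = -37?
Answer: -15736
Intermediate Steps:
y = 24 (y = (6 - 1*(-37)) - 1*19 = (6 + 37) - 19 = 43 - 19 = 24)
J(R, V) = 24 + R + V (J(R, V) = (R + V) + 24 = 24 + R + V)
J(-75, -163) - 15522 = (24 - 75 - 163) - 15522 = -214 - 15522 = -15736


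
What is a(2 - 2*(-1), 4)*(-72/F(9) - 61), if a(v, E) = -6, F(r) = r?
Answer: 414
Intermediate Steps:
a(2 - 2*(-1), 4)*(-72/F(9) - 61) = -6*(-72/9 - 61) = -6*(-72*⅑ - 61) = -6*(-8 - 61) = -6*(-69) = 414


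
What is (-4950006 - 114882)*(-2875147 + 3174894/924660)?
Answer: 374032165597227108/25685 ≈ 1.4562e+13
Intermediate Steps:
(-4950006 - 114882)*(-2875147 + 3174894/924660) = -5064888*(-2875147 + 3174894*(1/924660)) = -5064888*(-2875147 + 176383/51370) = -5064888*(-147696125007/51370) = 374032165597227108/25685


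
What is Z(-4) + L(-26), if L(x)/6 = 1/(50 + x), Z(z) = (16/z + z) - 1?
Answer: -35/4 ≈ -8.7500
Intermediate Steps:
Z(z) = -1 + z + 16/z (Z(z) = (z + 16/z) - 1 = -1 + z + 16/z)
L(x) = 6/(50 + x)
Z(-4) + L(-26) = (-1 - 4 + 16/(-4)) + 6/(50 - 26) = (-1 - 4 + 16*(-1/4)) + 6/24 = (-1 - 4 - 4) + 6*(1/24) = -9 + 1/4 = -35/4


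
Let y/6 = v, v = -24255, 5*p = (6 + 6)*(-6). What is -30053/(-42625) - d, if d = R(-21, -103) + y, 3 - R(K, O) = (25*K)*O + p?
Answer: 8507451503/42625 ≈ 1.9959e+5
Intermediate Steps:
p = -72/5 (p = ((6 + 6)*(-6))/5 = (12*(-6))/5 = (⅕)*(-72) = -72/5 ≈ -14.400)
R(K, O) = 87/5 - 25*K*O (R(K, O) = 3 - ((25*K)*O - 72/5) = 3 - (25*K*O - 72/5) = 3 - (-72/5 + 25*K*O) = 3 + (72/5 - 25*K*O) = 87/5 - 25*K*O)
y = -145530 (y = 6*(-24255) = -145530)
d = -997938/5 (d = (87/5 - 25*(-21)*(-103)) - 145530 = (87/5 - 54075) - 145530 = -270288/5 - 145530 = -997938/5 ≈ -1.9959e+5)
-30053/(-42625) - d = -30053/(-42625) - 1*(-997938/5) = -30053*(-1/42625) + 997938/5 = 30053/42625 + 997938/5 = 8507451503/42625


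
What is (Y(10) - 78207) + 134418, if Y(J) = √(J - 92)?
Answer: 56211 + I*√82 ≈ 56211.0 + 9.0554*I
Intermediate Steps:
Y(J) = √(-92 + J)
(Y(10) - 78207) + 134418 = (√(-92 + 10) - 78207) + 134418 = (√(-82) - 78207) + 134418 = (I*√82 - 78207) + 134418 = (-78207 + I*√82) + 134418 = 56211 + I*√82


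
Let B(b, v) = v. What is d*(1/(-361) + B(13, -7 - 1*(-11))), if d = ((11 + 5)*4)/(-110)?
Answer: -46176/19855 ≈ -2.3257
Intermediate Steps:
d = -32/55 (d = (16*4)*(-1/110) = 64*(-1/110) = -32/55 ≈ -0.58182)
d*(1/(-361) + B(13, -7 - 1*(-11))) = -32*(1/(-361) + (-7 - 1*(-11)))/55 = -32*(-1/361 + (-7 + 11))/55 = -32*(-1/361 + 4)/55 = -32/55*1443/361 = -46176/19855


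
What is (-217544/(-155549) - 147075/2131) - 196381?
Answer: -65117789851050/331474919 ≈ -1.9645e+5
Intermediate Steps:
(-217544/(-155549) - 147075/2131) - 196381 = (-217544*(-1/155549) - 147075*1/2131) - 196381 = (217544/155549 - 147075/2131) - 196381 = -22413782911/331474919 - 196381 = -65117789851050/331474919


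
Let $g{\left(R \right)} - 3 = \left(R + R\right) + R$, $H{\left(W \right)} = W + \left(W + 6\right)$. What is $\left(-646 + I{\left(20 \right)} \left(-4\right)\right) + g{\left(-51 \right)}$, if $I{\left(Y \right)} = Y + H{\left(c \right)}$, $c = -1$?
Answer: $-892$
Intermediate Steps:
$H{\left(W \right)} = 6 + 2 W$ ($H{\left(W \right)} = W + \left(6 + W\right) = 6 + 2 W$)
$I{\left(Y \right)} = 4 + Y$ ($I{\left(Y \right)} = Y + \left(6 + 2 \left(-1\right)\right) = Y + \left(6 - 2\right) = Y + 4 = 4 + Y$)
$g{\left(R \right)} = 3 + 3 R$ ($g{\left(R \right)} = 3 + \left(\left(R + R\right) + R\right) = 3 + \left(2 R + R\right) = 3 + 3 R$)
$\left(-646 + I{\left(20 \right)} \left(-4\right)\right) + g{\left(-51 \right)} = \left(-646 + \left(4 + 20\right) \left(-4\right)\right) + \left(3 + 3 \left(-51\right)\right) = \left(-646 + 24 \left(-4\right)\right) + \left(3 - 153\right) = \left(-646 - 96\right) - 150 = -742 - 150 = -892$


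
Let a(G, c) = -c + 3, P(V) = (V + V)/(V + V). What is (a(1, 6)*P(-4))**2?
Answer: 9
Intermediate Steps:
P(V) = 1 (P(V) = (2*V)/((2*V)) = (2*V)*(1/(2*V)) = 1)
a(G, c) = 3 - c
(a(1, 6)*P(-4))**2 = ((3 - 1*6)*1)**2 = ((3 - 6)*1)**2 = (-3*1)**2 = (-3)**2 = 9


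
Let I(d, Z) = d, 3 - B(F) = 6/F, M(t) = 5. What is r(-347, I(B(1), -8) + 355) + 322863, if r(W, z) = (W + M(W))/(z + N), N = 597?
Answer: 306396645/949 ≈ 3.2286e+5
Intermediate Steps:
B(F) = 3 - 6/F
r(W, z) = (5 + W)/(597 + z) (r(W, z) = (W + 5)/(z + 597) = (5 + W)/(597 + z))
r(-347, I(B(1), -8) + 355) + 322863 = (5 - 347)/(597 + ((3 - 6/1) + 355)) + 322863 = -342/(597 + ((3 - 6*1) + 355)) + 322863 = -342/(597 + ((3 - 6) + 355)) + 322863 = -342/(597 + (-3 + 355)) + 322863 = -342/(597 + 352) + 322863 = -342/949 + 322863 = 306396645/949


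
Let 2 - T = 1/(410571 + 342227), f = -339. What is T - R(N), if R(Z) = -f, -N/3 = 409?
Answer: -253692927/752798 ≈ -337.00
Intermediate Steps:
N = -1227 (N = -3*409 = -1227)
T = 1505595/752798 (T = 2 - 1/(410571 + 342227) = 2 - 1/752798 = 1505595/752798 ≈ 2.0000)
R(Z) = 339 (R(Z) = -1*(-339) = 339)
T - R(N) = 1505595/752798 - 1*339 = 1505595/752798 - 339 = -253692927/752798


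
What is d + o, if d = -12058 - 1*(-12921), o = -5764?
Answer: -4901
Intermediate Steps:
d = 863 (d = -12058 + 12921 = 863)
d + o = 863 - 5764 = -4901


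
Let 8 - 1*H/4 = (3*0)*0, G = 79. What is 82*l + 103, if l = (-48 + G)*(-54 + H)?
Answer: -55821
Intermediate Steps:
H = 32 (H = 32 - 4*3*0*0 = 32 - 0*0 = 32 - 4*0 = 32 + 0 = 32)
l = -682 (l = (-48 + 79)*(-54 + 32) = 31*(-22) = -682)
82*l + 103 = 82*(-682) + 103 = -55924 + 103 = -55821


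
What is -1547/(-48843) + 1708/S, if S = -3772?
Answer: -19397140/46058949 ≈ -0.42114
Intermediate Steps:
-1547/(-48843) + 1708/S = -1547/(-48843) + 1708/(-3772) = -1547*(-1/48843) + 1708*(-1/3772) = 1547/48843 - 427/943 = -19397140/46058949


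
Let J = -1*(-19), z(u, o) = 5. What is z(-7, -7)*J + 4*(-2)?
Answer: 87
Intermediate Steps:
J = 19
z(-7, -7)*J + 4*(-2) = 5*19 + 4*(-2) = 95 - 8 = 87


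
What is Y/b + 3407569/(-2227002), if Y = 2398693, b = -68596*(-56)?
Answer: -352175439389/388852365216 ≈ -0.90568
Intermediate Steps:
b = 3841376
Y/b + 3407569/(-2227002) = 2398693/3841376 + 3407569/(-2227002) = 2398693*(1/3841376) + 3407569*(-1/2227002) = 218063/349216 - 3407569/2227002 = -352175439389/388852365216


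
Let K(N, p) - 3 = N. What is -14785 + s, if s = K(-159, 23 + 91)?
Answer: -14941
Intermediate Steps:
K(N, p) = 3 + N
s = -156 (s = 3 - 159 = -156)
-14785 + s = -14785 - 156 = -14941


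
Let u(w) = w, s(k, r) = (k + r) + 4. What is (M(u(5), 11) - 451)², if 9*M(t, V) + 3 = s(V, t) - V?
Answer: 1825201/9 ≈ 2.0280e+5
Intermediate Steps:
s(k, r) = 4 + k + r
M(t, V) = ⅑ + t/9 (M(t, V) = -⅓ + ((4 + V + t) - V)/9 = -⅓ + (4 + t)/9 = -⅓ + (4/9 + t/9) = ⅑ + t/9)
(M(u(5), 11) - 451)² = ((⅑ + (⅑)*5) - 451)² = ((⅑ + 5/9) - 451)² = (⅔ - 451)² = (-1351/3)² = 1825201/9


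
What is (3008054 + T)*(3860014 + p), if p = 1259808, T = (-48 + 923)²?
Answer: 19320564765138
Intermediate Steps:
T = 765625 (T = 875² = 765625)
(3008054 + T)*(3860014 + p) = (3008054 + 765625)*(3860014 + 1259808) = 3773679*5119822 = 19320564765138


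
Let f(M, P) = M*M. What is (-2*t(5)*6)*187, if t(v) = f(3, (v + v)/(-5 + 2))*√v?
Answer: -20196*√5 ≈ -45160.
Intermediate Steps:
f(M, P) = M²
t(v) = 9*√v (t(v) = 3²*√v = 9*√v)
(-2*t(5)*6)*187 = (-18*√5*6)*187 = -108*√5*187 = -20196*√5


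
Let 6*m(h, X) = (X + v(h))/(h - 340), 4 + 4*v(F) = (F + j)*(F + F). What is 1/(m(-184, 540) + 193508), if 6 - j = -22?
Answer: 3144/608374261 ≈ 5.1679e-6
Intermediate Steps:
j = 28 (j = 6 - 1*(-22) = 6 + 22 = 28)
v(F) = -1 + F*(28 + F)/2 (v(F) = -1 + ((F + 28)*(F + F))/4 = -1 + ((28 + F)*(2*F))/4 = -1 + (2*F*(28 + F))/4 = -1 + F*(28 + F)/2)
m(h, X) = (-1 + X + h**2/2 + 14*h)/(6*(-340 + h)) (m(h, X) = ((X + (-1 + h**2/2 + 14*h))/(h - 340))/6 = ((-1 + X + h**2/2 + 14*h)/(-340 + h))/6 = (-1 + X + h**2/2 + 14*h)/(6*(-340 + h)))
1/(m(-184, 540) + 193508) = 1/((-2 + (-184)**2 + 2*540 + 28*(-184))/(12*(-340 - 184)) + 193508) = 1/((1/12)*(-2 + 33856 + 1080 - 5152)/(-524) + 193508) = 1/((1/12)*(-1/524)*29782 + 193508) = 1/(-14891/3144 + 193508) = 1/(608374261/3144) = 3144/608374261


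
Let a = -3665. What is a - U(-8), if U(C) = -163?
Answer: -3502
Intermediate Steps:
a - U(-8) = -3665 - 1*(-163) = -3665 + 163 = -3502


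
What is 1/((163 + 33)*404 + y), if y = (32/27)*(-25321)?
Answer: 27/1327696 ≈ 2.0336e-5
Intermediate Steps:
y = -810272/27 (y = (32*(1/27))*(-25321) = (32/27)*(-25321) = -810272/27 ≈ -30010.)
1/((163 + 33)*404 + y) = 1/((163 + 33)*404 - 810272/27) = 1/(196*404 - 810272/27) = 1/(79184 - 810272/27) = 1/(1327696/27) = 27/1327696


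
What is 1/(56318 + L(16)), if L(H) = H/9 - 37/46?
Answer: 414/23316055 ≈ 1.7756e-5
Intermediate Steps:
L(H) = -37/46 + H/9 (L(H) = H*(⅑) - 37*1/46 = H/9 - 37/46 = -37/46 + H/9)
1/(56318 + L(16)) = 1/(56318 + (-37/46 + (⅑)*16)) = 1/(56318 + (-37/46 + 16/9)) = 1/(56318 + 403/414) = 1/(23316055/414) = 414/23316055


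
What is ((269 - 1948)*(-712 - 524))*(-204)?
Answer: -423349776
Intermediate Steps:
((269 - 1948)*(-712 - 524))*(-204) = -1679*(-1236)*(-204) = 2075244*(-204) = -423349776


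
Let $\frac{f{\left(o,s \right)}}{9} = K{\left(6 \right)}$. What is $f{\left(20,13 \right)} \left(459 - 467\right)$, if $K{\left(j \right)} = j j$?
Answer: $-2592$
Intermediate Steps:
$K{\left(j \right)} = j^{2}$
$f{\left(o,s \right)} = 324$ ($f{\left(o,s \right)} = 9 \cdot 6^{2} = 9 \cdot 36 = 324$)
$f{\left(20,13 \right)} \left(459 - 467\right) = 324 \left(459 - 467\right) = 324 \left(-8\right) = -2592$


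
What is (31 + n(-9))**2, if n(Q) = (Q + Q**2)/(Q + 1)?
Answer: 484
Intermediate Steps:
n(Q) = (Q + Q**2)/(1 + Q)
(31 + n(-9))**2 = (31 - 9)**2 = 22**2 = 484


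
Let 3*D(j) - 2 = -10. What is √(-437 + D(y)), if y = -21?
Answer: I*√3957/3 ≈ 20.968*I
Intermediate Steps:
D(j) = -8/3 (D(j) = ⅔ + (⅓)*(-10) = ⅔ - 10/3 = -8/3)
√(-437 + D(y)) = √(-437 - 8/3) = √(-1319/3) = I*√3957/3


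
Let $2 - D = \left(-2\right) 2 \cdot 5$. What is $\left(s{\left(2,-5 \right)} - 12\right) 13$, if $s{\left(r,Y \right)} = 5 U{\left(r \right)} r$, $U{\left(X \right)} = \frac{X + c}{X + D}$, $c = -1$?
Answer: $- \frac{1807}{12} \approx -150.58$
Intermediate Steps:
$D = 22$ ($D = 2 - \left(-2\right) 2 \cdot 5 = 2 - \left(-4\right) 5 = 2 - -20 = 2 + 20 = 22$)
$U{\left(X \right)} = \frac{-1 + X}{22 + X}$ ($U{\left(X \right)} = \frac{X - 1}{X + 22} = \frac{-1 + X}{22 + X}$)
$s{\left(r,Y \right)} = \frac{5 r \left(-1 + r\right)}{22 + r}$ ($s{\left(r,Y \right)} = 5 \frac{-1 + r}{22 + r} r = \frac{5 \left(-1 + r\right)}{22 + r} r = \frac{5 r \left(-1 + r\right)}{22 + r}$)
$\left(s{\left(2,-5 \right)} - 12\right) 13 = \left(5 \cdot 2 \frac{1}{22 + 2} \left(-1 + 2\right) - 12\right) 13 = \left(5 \cdot 2 \cdot \frac{1}{24} \cdot 1 - 12\right) 13 = \left(\frac{5}{12} - 12\right) 13 = \left(- \frac{139}{12}\right) 13 = - \frac{1807}{12}$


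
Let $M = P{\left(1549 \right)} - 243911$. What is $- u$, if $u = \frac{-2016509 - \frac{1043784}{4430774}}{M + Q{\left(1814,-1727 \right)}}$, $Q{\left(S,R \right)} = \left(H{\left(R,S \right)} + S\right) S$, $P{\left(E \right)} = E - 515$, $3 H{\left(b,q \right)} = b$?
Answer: $\frac{13402045037625}{13315315501673} \approx 1.0065$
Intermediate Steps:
$H{\left(b,q \right)} = \frac{b}{3}$
$P{\left(E \right)} = -515 + E$ ($P{\left(E \right)} = E - 515 = -515 + E$)
$M = -242877$ ($M = \left(-515 + 1549\right) - 243911 = 1034 - 243911 = -242877$)
$Q{\left(S,R \right)} = S \left(S + \frac{R}{3}\right)$ ($Q{\left(S,R \right)} = \left(\frac{R}{3} + S\right) S = \left(S + \frac{R}{3}\right) S = S \left(S + \frac{R}{3}\right)$)
$u = - \frac{13402045037625}{13315315501673}$ ($u = \frac{-2016509 - \frac{1043784}{4430774}}{-242877 + \frac{1}{3} \cdot 1814 \left(-1727 + 3 \cdot 1814\right)} = \frac{-2016509 - \frac{521892}{2215387}}{-242877 + \frac{1}{3} \cdot 1814 \left(-1727 + 5442\right)} = \frac{-2016509 - \frac{521892}{2215387}}{-242877 + \frac{1}{3} \cdot 1814 \cdot 3715} = - \frac{4467348345875}{2215387 \left(-242877 + \frac{6739010}{3}\right)} = - \frac{4467348345875}{2215387 \cdot \frac{6010379}{3}} = \left(- \frac{4467348345875}{2215387}\right) \frac{3}{6010379} = - \frac{13402045037625}{13315315501673} \approx -1.0065$)
$- u = \left(-1\right) \left(- \frac{13402045037625}{13315315501673}\right) = \frac{13402045037625}{13315315501673}$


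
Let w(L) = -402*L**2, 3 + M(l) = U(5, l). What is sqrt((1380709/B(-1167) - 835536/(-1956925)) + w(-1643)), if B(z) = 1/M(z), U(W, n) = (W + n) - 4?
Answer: I*sqrt(413473628152536437303)/391385 ≈ 51954.0*I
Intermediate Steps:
U(W, n) = -4 + W + n
M(l) = -2 + l (M(l) = -3 + (-4 + 5 + l) = -3 + (1 + l) = -2 + l)
B(z) = 1/(-2 + z)
sqrt((1380709/B(-1167) - 835536/(-1956925)) + w(-1643)) = sqrt((1380709/(1/(-2 - 1167)) - 835536/(-1956925)) - 402*(-1643)**2) = sqrt((1380709/(1/(-1169)) - 835536*(-1/1956925)) - 402*2699449) = sqrt((1380709/(-1/1169) + 835536/1956925) - 1085178498) = sqrt((1380709*(-1169) + 835536/1956925) - 1085178498) = sqrt((-1614048821 + 835536/1956925) - 1085178498) = sqrt(-3158572488199889/1956925 - 1085178498) = sqrt(-5282185420398539/1956925) = I*sqrt(413473628152536437303)/391385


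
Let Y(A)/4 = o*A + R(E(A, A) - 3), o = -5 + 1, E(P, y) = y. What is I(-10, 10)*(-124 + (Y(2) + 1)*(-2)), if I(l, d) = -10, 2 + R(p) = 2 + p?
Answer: 540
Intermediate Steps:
R(p) = p (R(p) = -2 + (2 + p) = p)
o = -4
Y(A) = -12 - 12*A (Y(A) = 4*(-4*A + (A - 3)) = 4*(-4*A + (-3 + A)) = 4*(-3 - 3*A) = -12 - 12*A)
I(-10, 10)*(-124 + (Y(2) + 1)*(-2)) = -10*(-124 + ((-12 - 12*2) + 1)*(-2)) = -10*(-124 + ((-12 - 24) + 1)*(-2)) = -10*(-124 + (-36 + 1)*(-2)) = -10*(-124 - 35*(-2)) = -10*(-124 + 70) = -10*(-54) = 540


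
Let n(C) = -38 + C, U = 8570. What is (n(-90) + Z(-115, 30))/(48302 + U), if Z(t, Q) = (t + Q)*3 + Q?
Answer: -353/56872 ≈ -0.0062069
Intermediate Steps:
Z(t, Q) = 3*t + 4*Q (Z(t, Q) = (Q + t)*3 + Q = (3*Q + 3*t) + Q = 3*t + 4*Q)
(n(-90) + Z(-115, 30))/(48302 + U) = ((-38 - 90) + (3*(-115) + 4*30))/(48302 + 8570) = (-128 + (-345 + 120))/56872 = (-128 - 225)*(1/56872) = -353*1/56872 = -353/56872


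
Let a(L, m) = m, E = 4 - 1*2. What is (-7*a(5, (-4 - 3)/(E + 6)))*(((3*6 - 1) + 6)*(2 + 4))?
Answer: 3381/4 ≈ 845.25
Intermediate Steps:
E = 2 (E = 4 - 2 = 2)
(-7*a(5, (-4 - 3)/(E + 6)))*(((3*6 - 1) + 6)*(2 + 4)) = (-7*(-4 - 3)/(2 + 6))*(((3*6 - 1) + 6)*(2 + 4)) = (-(-49)/8)*(((18 - 1) + 6)*6) = (-(-49)/8)*((17 + 6)*6) = (-7*(-7/8))*(23*6) = (49/8)*138 = 3381/4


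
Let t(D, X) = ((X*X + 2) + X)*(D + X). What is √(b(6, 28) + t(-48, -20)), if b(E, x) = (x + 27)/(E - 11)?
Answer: I*√25987 ≈ 161.2*I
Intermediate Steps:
t(D, X) = (D + X)*(2 + X + X²) (t(D, X) = ((X² + 2) + X)*(D + X) = ((2 + X²) + X)*(D + X) = (2 + X + X²)*(D + X) = (D + X)*(2 + X + X²))
b(E, x) = (27 + x)/(-11 + E)
√(b(6, 28) + t(-48, -20)) = √((27 + 28)/(-11 + 6) + ((-20)² + (-20)³ + 2*(-48) + 2*(-20) - 48*(-20) - 48*(-20)²)) = √(55/(-5) + (400 - 8000 - 96 - 40 + 960 - 48*400)) = √(-⅕*55 + (400 - 8000 - 96 - 40 + 960 - 19200)) = √(-11 - 25976) = √(-25987) = I*√25987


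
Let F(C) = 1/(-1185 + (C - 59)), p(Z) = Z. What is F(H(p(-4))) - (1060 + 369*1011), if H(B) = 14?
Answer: -460166371/1230 ≈ -3.7412e+5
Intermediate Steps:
F(C) = 1/(-1244 + C) (F(C) = 1/(-1185 + (-59 + C)) = 1/(-1244 + C))
F(H(p(-4))) - (1060 + 369*1011) = 1/(-1244 + 14) - (1060 + 369*1011) = 1/(-1230) - (1060 + 373059) = -1/1230 - 1*374119 = -1/1230 - 374119 = -460166371/1230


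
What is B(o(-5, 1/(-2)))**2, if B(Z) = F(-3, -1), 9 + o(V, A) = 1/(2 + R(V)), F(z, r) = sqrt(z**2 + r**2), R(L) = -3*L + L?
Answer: 10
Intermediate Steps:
R(L) = -2*L
F(z, r) = sqrt(r**2 + z**2)
o(V, A) = -9 + 1/(2 - 2*V)
B(Z) = sqrt(10) (B(Z) = sqrt((-1)**2 + (-3)**2) = sqrt(1 + 9) = sqrt(10))
B(o(-5, 1/(-2)))**2 = (sqrt(10))**2 = 10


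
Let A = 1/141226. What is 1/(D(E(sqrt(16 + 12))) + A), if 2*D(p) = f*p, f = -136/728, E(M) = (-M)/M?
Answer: 6425783/600256 ≈ 10.705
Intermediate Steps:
E(M) = -1
A = 1/141226 ≈ 7.0808e-6
f = -17/91 (f = -136*1/728 = -17/91 ≈ -0.18681)
D(p) = -17*p/182 (D(p) = (-17*p/91)/2 = -17*p/182)
1/(D(E(sqrt(16 + 12))) + A) = 1/(-17/182*(-1) + 1/141226) = 1/(17/182 + 1/141226) = 1/(600256/6425783) = 6425783/600256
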